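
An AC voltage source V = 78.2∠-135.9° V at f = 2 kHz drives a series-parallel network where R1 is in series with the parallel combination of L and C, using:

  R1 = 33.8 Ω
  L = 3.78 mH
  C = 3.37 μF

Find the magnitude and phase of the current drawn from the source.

Step 1 — Angular frequency: ω = 2π·f = 2π·2000 = 1.257e+04 rad/s.
Step 2 — Component impedances:
  R1: Z = R = 33.8 Ω
  L: Z = jωL = j·1.257e+04·0.00378 = 0 + j47.5 Ω
  C: Z = 1/(jωC) = -j/(ω·C) = 0 - j23.61 Ω
Step 3 — Parallel branch: L || C = 1/(1/L + 1/C) = 0 - j46.96 Ω.
Step 4 — Series with R1: Z_total = R1 + (L || C) = 33.8 - j46.96 Ω = 57.86∠-54.3° Ω.
Step 5 — Source phasor: V = 78.2∠-135.9° V = -56.16 - j54.42 V.
Step 6 — Ohm's law: I = V / Z_total = (-56.16 - j54.42) / (33.8 - j46.96) = 0.1964 - j1.337 A.
Step 7 — Convert to polar: |I| = 1.352 A, ∠I = -81.6°.

I = 1.352∠-81.6° A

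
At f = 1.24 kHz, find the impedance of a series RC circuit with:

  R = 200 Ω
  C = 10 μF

Step 1 — Angular frequency: ω = 2π·f = 2π·1240 = 7791 rad/s.
Step 2 — Component impedances:
  R: Z = R = 200 Ω
  C: Z = 1/(jωC) = -j/(ω·C) = 0 - j12.84 Ω
Step 3 — Series combination: Z_total = R + C = 200 - j12.84 Ω = 200.4∠-3.7° Ω.

Z = 200 - j12.84 Ω = 200.4∠-3.7° Ω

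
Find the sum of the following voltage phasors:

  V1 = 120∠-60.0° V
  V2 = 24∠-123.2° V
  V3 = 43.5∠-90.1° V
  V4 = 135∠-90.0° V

Step 1 — Convert each phasor to rectangular form:
  V1 = 120·(cos(-60.0°) + j·sin(-60.0°)) = 60 - j103.9 V
  V2 = 24·(cos(-123.2°) + j·sin(-123.2°)) = -13.14 - j20.08 V
  V3 = 43.5·(cos(-90.1°) + j·sin(-90.1°)) = -0.07592 - j43.5 V
  V4 = 135·(cos(-90.0°) + j·sin(-90.0°)) = 0 - j135 V
Step 2 — Sum components: V_total = 46.78 - j302.5 V.
Step 3 — Convert to polar: |V_total| = 306.1 V, ∠V_total = -81.2°.

V_total = 306.1∠-81.2° V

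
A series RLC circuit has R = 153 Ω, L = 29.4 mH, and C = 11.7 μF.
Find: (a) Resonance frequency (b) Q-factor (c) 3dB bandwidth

Step 1 — Resonance: ω₀ = 1/√(LC) = 1/√(0.0294·1.17e-05) = 1705 rad/s.
Step 2 — f₀ = ω₀/(2π) = 271.4 Hz.
Step 3 — Series Q: Q = ω₀L/R = 1705·0.0294/153 = 0.3276.
Step 4 — Bandwidth: Δω = ω₀/Q = 5204 rad/s; BW = Δω/(2π) = 828.3 Hz.

(a) f₀ = 271.4 Hz  (b) Q = 0.3276  (c) BW = 828.3 Hz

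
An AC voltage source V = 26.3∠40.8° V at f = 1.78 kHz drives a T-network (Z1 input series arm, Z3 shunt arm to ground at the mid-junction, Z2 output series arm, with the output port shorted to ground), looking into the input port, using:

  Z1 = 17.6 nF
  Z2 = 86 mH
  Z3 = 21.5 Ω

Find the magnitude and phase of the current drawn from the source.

Step 1 — Angular frequency: ω = 2π·f = 2π·1780 = 1.118e+04 rad/s.
Step 2 — Component impedances:
  Z1: Z = 1/(jωC) = -j/(ω·C) = 0 - j5080 Ω
  Z2: Z = jωL = j·1.118e+04·0.086 = 0 + j961.8 Ω
  Z3: Z = R = 21.5 Ω
Step 3 — With the output port shorted to ground, the output series arm Z2 runs from the junction to ground; the shunt arm Z3 also runs from the junction to ground. They appear in parallel: Z3 || Z2 = 21.49 + j0.4804 Ω.
Step 4 — Series with input arm Z1: Z_in = Z1 + (Z3 || Z2) = 21.49 - j5080 Ω = 5080∠-89.8° Ω.
Step 5 — Source phasor: V = 26.3∠40.8° V = 19.91 + j17.18 V.
Step 6 — Ohm's law: I = V / Z_total = (19.91 + j17.18) / (21.49 - j5080) = -0.003366 + j0.003933 A.
Step 7 — Convert to polar: |I| = 0.005177 A, ∠I = 130.6°.

I = 0.005177∠130.6° A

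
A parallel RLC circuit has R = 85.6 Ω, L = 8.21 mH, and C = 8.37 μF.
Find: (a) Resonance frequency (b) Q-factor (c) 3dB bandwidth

Step 1 — Resonance: ω₀ = 1/√(LC) = 1/√(0.00821·8.37e-06) = 3815 rad/s.
Step 2 — f₀ = ω₀/(2π) = 607.1 Hz.
Step 3 — Parallel Q: Q = R/(ω₀L) = 85.6/(3815·0.00821) = 2.733.
Step 4 — Bandwidth: Δω = ω₀/Q = 1396 rad/s; BW = Δω/(2π) = 222.1 Hz.

(a) f₀ = 607.1 Hz  (b) Q = 2.733  (c) BW = 222.1 Hz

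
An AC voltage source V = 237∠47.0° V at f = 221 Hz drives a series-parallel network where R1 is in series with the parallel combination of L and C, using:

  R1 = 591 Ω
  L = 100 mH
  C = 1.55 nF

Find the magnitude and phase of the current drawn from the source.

Step 1 — Angular frequency: ω = 2π·f = 2π·221 = 1389 rad/s.
Step 2 — Component impedances:
  R1: Z = R = 591 Ω
  L: Z = jωL = j·1389·0.1 = 0 + j138.9 Ω
  C: Z = 1/(jωC) = -j/(ω·C) = 0 - j4.646e+05 Ω
Step 3 — Parallel branch: L || C = 1/(1/L + 1/C) = 0 + j138.9 Ω.
Step 4 — Series with R1: Z_total = R1 + (L || C) = 591 + j138.9 Ω = 607.1∠13.2° Ω.
Step 5 — Source phasor: V = 237∠47.0° V = 161.6 + j173.3 V.
Step 6 — Ohm's law: I = V / Z_total = (161.6 + j173.3) / (591 + j138.9) = 0.3245 + j0.217 A.
Step 7 — Convert to polar: |I| = 0.3904 A, ∠I = 33.8°.

I = 0.3904∠33.8° A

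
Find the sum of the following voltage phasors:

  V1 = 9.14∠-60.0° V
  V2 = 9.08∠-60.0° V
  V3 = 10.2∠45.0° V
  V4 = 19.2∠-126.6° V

Step 1 — Convert each phasor to rectangular form:
  V1 = 9.14·(cos(-60.0°) + j·sin(-60.0°)) = 4.57 - j7.915 V
  V2 = 9.08·(cos(-60.0°) + j·sin(-60.0°)) = 4.54 - j7.864 V
  V3 = 10.2·(cos(45.0°) + j·sin(45.0°)) = 7.212 + j7.212 V
  V4 = 19.2·(cos(-126.6°) + j·sin(-126.6°)) = -11.45 - j15.41 V
Step 2 — Sum components: V_total = 4.875 - j23.98 V.
Step 3 — Convert to polar: |V_total| = 24.47 V, ∠V_total = -78.5°.

V_total = 24.47∠-78.5° V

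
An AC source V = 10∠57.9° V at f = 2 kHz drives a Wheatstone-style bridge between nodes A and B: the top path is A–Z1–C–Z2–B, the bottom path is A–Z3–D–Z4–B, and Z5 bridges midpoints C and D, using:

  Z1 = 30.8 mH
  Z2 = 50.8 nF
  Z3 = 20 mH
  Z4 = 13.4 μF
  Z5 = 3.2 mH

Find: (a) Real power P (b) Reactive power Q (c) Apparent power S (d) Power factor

Step 1 — Angular frequency: ω = 2π·f = 2π·2000 = 1.257e+04 rad/s.
Step 2 — Component impedances:
  Z1: Z = jωL = j·1.257e+04·0.0308 = 0 + j387 Ω
  Z2: Z = 1/(jωC) = -j/(ω·C) = 0 - j1566 Ω
  Z3: Z = jωL = j·1.257e+04·0.02 = 0 + j251.3 Ω
  Z4: Z = 1/(jωC) = -j/(ω·C) = 0 - j5.939 Ω
  Z5: Z = jωL = j·1.257e+04·0.0032 = 0 + j40.21 Ω
Step 3 — Bridge requires nodal analysis (the Z5 bridge couples midpoints C and D, so the two paths cannot be reduced to a simple series/parallel combination). Setting node B to ground and injecting 1 A at node A, the 3-node admittance system at A, C, D solves to V_A = Z_AB = 0 + j152.4 Ω = 152.4∠90.0° Ω.
Step 4 — Source phasor: V = 10∠57.9° V = 5.314 + j8.471 V.
Step 5 — Current: I = V / Z = 0.0556 - j0.03488 A = 0.06564∠-32.1° A.
Step 6 — Complex power: S = V·I* = 0 + j0.6564 VA.
Step 7 — Real power: P = Re(S) = 0 W.
Step 8 — Reactive power: Q = Im(S) = 0.6564 VAR.
Step 9 — Apparent power: |S| = 0.6564 VA.
Step 10 — Power factor: PF = P/|S| = 0 (lagging).

(a) P = 0 W  (b) Q = 0.6564 VAR  (c) S = 0.6564 VA  (d) PF = 0 (lagging)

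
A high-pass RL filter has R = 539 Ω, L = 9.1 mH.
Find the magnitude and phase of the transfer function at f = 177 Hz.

Step 1 — Angular frequency: ω = 2π·177 = 1112 rad/s.
Step 2 — Transfer function: H(jω) = jωL/(R + jωL).
Step 3 — Numerator jωL = j·10.12; denominator R + jωL = 539 + j10.12.
Step 4 — H = 0.0003524 + j0.01877.
Step 5 — Magnitude: |H| = 0.01877 (-34.5 dB); phase: φ = 88.9°.

|H| = 0.01877 (-34.5 dB), φ = 88.9°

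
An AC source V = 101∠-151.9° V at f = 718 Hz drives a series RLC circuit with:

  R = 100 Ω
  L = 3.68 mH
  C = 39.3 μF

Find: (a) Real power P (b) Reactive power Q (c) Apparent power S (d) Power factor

Step 1 — Angular frequency: ω = 2π·f = 2π·718 = 4511 rad/s.
Step 2 — Component impedances:
  R: Z = R = 100 Ω
  L: Z = jωL = j·4511·0.00368 = 0 + j16.6 Ω
  C: Z = 1/(jωC) = -j/(ω·C) = 0 - j5.64 Ω
Step 3 — Series combination: Z_total = R + L + C = 100 + j10.96 Ω = 100.6∠6.3° Ω.
Step 4 — Source phasor: V = 101∠-151.9° V = -89.09 - j47.57 V.
Step 5 — Current: I = V / Z = -0.9319 - j0.3736 A = 1.004∠-158.2° A.
Step 6 — Complex power: S = V·I* = 100.8 + j11.05 VA.
Step 7 — Real power: P = Re(S) = 100.8 W.
Step 8 — Reactive power: Q = Im(S) = 11.05 VAR.
Step 9 — Apparent power: |S| = 101.4 VA.
Step 10 — Power factor: PF = P/|S| = 0.994 (lagging).

(a) P = 100.8 W  (b) Q = 11.05 VAR  (c) S = 101.4 VA  (d) PF = 0.994 (lagging)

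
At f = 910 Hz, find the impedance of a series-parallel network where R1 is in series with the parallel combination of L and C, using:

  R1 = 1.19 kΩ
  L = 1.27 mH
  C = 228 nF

Step 1 — Angular frequency: ω = 2π·f = 2π·910 = 5718 rad/s.
Step 2 — Component impedances:
  R1: Z = R = 1190 Ω
  L: Z = jωL = j·5718·0.00127 = 0 + j7.261 Ω
  C: Z = 1/(jωC) = -j/(ω·C) = 0 - j767.1 Ω
Step 3 — Parallel branch: L || C = 1/(1/L + 1/C) = 0 + j7.331 Ω.
Step 4 — Series with R1: Z_total = R1 + (L || C) = 1190 + j7.331 Ω = 1190∠0.4° Ω.

Z = 1190 + j7.331 Ω = 1190∠0.4° Ω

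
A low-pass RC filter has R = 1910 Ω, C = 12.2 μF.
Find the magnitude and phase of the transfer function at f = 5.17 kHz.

Step 1 — Angular frequency: ω = 2π·5170 = 3.248e+04 rad/s.
Step 2 — Transfer function: H(jω) = 1/(1 + jωRC).
Step 3 — Denominator: 1 + jωRC = 1 + j·3.248e+04·1910·1.22e-05 = 1 + j756.9.
Step 4 — H = 1.745e-06 - j0.001321.
Step 5 — Magnitude: |H| = 0.001321 (-57.6 dB); phase: φ = -89.9°.

|H| = 0.001321 (-57.6 dB), φ = -89.9°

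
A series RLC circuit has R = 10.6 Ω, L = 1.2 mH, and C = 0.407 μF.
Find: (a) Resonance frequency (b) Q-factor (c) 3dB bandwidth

Step 1 — Resonance condition Im(Z)=0 gives ω₀ = 1/√(LC).
Step 2 — ω₀ = 1/√(0.0012·4.07e-07) = 4.525e+04 rad/s.
Step 3 — f₀ = ω₀/(2π) = 7202 Hz.
Step 4 — Series Q: Q = ω₀L/R = 4.525e+04·0.0012/10.6 = 5.123.
Step 5 — 3dB bandwidth: Δω = ω₀/Q = 8833 rad/s; BW = Δω/(2π) = 1406 Hz.

(a) f₀ = 7202 Hz  (b) Q = 5.123  (c) BW = 1406 Hz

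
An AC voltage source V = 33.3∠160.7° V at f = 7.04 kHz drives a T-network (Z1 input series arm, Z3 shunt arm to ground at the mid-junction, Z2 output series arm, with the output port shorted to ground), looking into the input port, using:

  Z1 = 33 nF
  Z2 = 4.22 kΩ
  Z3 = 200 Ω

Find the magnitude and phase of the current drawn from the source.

Step 1 — Angular frequency: ω = 2π·f = 2π·7040 = 4.423e+04 rad/s.
Step 2 — Component impedances:
  Z1: Z = 1/(jωC) = -j/(ω·C) = 0 - j685.1 Ω
  Z2: Z = R = 4220 Ω
  Z3: Z = R = 200 Ω
Step 3 — With the output port shorted to ground, the output series arm Z2 runs from the junction to ground; the shunt arm Z3 also runs from the junction to ground. They appear in parallel: Z3 || Z2 = 191 Ω.
Step 4 — Series with input arm Z1: Z_in = Z1 + (Z3 || Z2) = 191 - j685.1 Ω = 711.2∠-74.4° Ω.
Step 5 — Source phasor: V = 33.3∠160.7° V = -31.43 + j11.01 V.
Step 6 — Ohm's law: I = V / Z_total = (-31.43 + j11.01) / (191 - j685.1) = -0.02677 - j0.03841 A.
Step 7 — Convert to polar: |I| = 0.04682 A, ∠I = -124.9°.

I = 0.04682∠-124.9° A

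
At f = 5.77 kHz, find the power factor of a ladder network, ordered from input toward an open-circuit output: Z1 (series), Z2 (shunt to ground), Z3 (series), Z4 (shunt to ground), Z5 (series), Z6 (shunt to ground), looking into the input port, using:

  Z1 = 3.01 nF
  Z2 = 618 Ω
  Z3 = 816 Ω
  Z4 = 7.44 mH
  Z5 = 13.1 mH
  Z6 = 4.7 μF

Step 1 — Angular frequency: ω = 2π·f = 2π·5770 = 3.625e+04 rad/s.
Step 2 — Component impedances:
  Z1: Z = 1/(jωC) = -j/(ω·C) = 0 - j9164 Ω
  Z2: Z = R = 618 Ω
  Z3: Z = R = 816 Ω
  Z4: Z = jωL = j·3.625e+04·0.00744 = 0 + j269.7 Ω
  Z5: Z = jωL = j·3.625e+04·0.0131 = 0 + j474.9 Ω
  Z6: Z = 1/(jωC) = -j/(ω·C) = 0 - j5.869 Ω
Step 3 — Ladder network (open output): work backward from the far end, alternating series and parallel combinations. Z_in = 355.4 - j9132 Ω = 9139∠-87.8° Ω.
Step 4 — Power factor: PF = cos(φ) = Re(Z)/|Z| = 355.4/9139 = 0.03889.
Step 5 — Type: Im(Z) = -9132 ⇒ leading (phase φ = -87.8°).

PF = 0.03889 (leading, φ = -87.8°)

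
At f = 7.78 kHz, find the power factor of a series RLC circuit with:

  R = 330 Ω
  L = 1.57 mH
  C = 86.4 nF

Step 1 — Angular frequency: ω = 2π·f = 2π·7780 = 4.888e+04 rad/s.
Step 2 — Component impedances:
  R: Z = R = 330 Ω
  L: Z = jωL = j·4.888e+04·0.00157 = 0 + j76.75 Ω
  C: Z = 1/(jωC) = -j/(ω·C) = 0 - j236.8 Ω
Step 3 — Series combination: Z_total = R + L + C = 330 - j160 Ω = 366.8∠-25.9° Ω.
Step 4 — Power factor: PF = cos(φ) = Re(Z)/|Z| = 330/366.75 = 0.8998.
Step 5 — Type: Im(Z) = -160 ⇒ leading (phase φ = -25.9°).

PF = 0.8998 (leading, φ = -25.9°)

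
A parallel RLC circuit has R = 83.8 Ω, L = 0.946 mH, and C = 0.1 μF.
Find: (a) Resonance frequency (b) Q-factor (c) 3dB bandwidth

Step 1 — Resonance: ω₀ = 1/√(LC) = 1/√(0.000946·1e-07) = 1.028e+05 rad/s.
Step 2 — f₀ = ω₀/(2π) = 1.636e+04 Hz.
Step 3 — Parallel Q: Q = R/(ω₀L) = 83.8/(1.028e+05·0.000946) = 0.8616.
Step 4 — Bandwidth: Δω = ω₀/Q = 1.193e+05 rad/s; BW = Δω/(2π) = 1.899e+04 Hz.

(a) f₀ = 1.636e+04 Hz  (b) Q = 0.8616  (c) BW = 1.899e+04 Hz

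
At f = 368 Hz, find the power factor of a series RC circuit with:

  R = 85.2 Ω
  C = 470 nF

Step 1 — Angular frequency: ω = 2π·f = 2π·368 = 2312 rad/s.
Step 2 — Component impedances:
  R: Z = R = 85.2 Ω
  C: Z = 1/(jωC) = -j/(ω·C) = 0 - j920.2 Ω
Step 3 — Series combination: Z_total = R + C = 85.2 - j920.2 Ω = 924.1∠-84.7° Ω.
Step 4 — Power factor: PF = cos(φ) = Re(Z)/|Z| = 85.2/924.1 = 0.0922.
Step 5 — Type: Im(Z) = -920.2 ⇒ leading (phase φ = -84.7°).

PF = 0.0922 (leading, φ = -84.7°)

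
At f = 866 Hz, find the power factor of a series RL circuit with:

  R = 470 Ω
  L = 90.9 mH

Step 1 — Angular frequency: ω = 2π·f = 2π·866 = 5441 rad/s.
Step 2 — Component impedances:
  R: Z = R = 470 Ω
  L: Z = jωL = j·5441·0.0909 = 0 + j494.6 Ω
Step 3 — Series combination: Z_total = R + L = 470 + j494.6 Ω = 682.3∠46.5° Ω.
Step 4 — Power factor: PF = cos(φ) = Re(Z)/|Z| = 470/682.3 = 0.6888.
Step 5 — Type: Im(Z) = 494.6 ⇒ lagging (phase φ = 46.5°).

PF = 0.6888 (lagging, φ = 46.5°)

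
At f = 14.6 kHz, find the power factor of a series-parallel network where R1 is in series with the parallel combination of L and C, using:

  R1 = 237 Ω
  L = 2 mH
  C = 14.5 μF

Step 1 — Angular frequency: ω = 2π·f = 2π·1.46e+04 = 9.173e+04 rad/s.
Step 2 — Component impedances:
  R1: Z = R = 237 Ω
  L: Z = jωL = j·9.173e+04·0.002 = 0 + j183.5 Ω
  C: Z = 1/(jωC) = -j/(ω·C) = 0 - j0.7518 Ω
Step 3 — Parallel branch: L || C = 1/(1/L + 1/C) = 0 - j0.7549 Ω.
Step 4 — Series with R1: Z_total = R1 + (L || C) = 237 - j0.7549 Ω = 237∠-0.2° Ω.
Step 5 — Power factor: PF = cos(φ) = Re(Z)/|Z| = 237/237 = 1.
Step 6 — Type: Im(Z) = -0.7549 ⇒ leading (phase φ = -0.2°).

PF = 1 (leading, φ = -0.2°)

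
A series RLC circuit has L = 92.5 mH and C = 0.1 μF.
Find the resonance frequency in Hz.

Step 1 — Resonance condition Im(Z)=0 gives ω₀ = 1/√(LC).
Step 2 — ω₀ = 1/√(0.0925·1e-07) = 1.04e+04 rad/s.
Step 3 — f₀ = ω₀/(2π) = 1655 Hz.

f₀ = 1655 Hz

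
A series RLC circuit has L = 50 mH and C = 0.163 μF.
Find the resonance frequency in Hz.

Step 1 — Resonance condition Im(Z)=0 gives ω₀ = 1/√(LC).
Step 2 — ω₀ = 1/√(0.05·1.63e-07) = 1.108e+04 rad/s.
Step 3 — f₀ = ω₀/(2π) = 1763 Hz.

f₀ = 1763 Hz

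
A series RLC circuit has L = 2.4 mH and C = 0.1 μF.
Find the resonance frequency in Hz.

Step 1 — Resonance condition Im(Z)=0 gives ω₀ = 1/√(LC).
Step 2 — ω₀ = 1/√(0.0024·1e-07) = 6.455e+04 rad/s.
Step 3 — f₀ = ω₀/(2π) = 1.027e+04 Hz.

f₀ = 1.027e+04 Hz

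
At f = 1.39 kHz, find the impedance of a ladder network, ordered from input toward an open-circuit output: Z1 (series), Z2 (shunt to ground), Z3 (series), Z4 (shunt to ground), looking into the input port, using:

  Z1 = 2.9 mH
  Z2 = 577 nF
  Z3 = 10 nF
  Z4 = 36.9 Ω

Step 1 — Angular frequency: ω = 2π·f = 2π·1390 = 8734 rad/s.
Step 2 — Component impedances:
  Z1: Z = jωL = j·8734·0.0029 = 0 + j25.33 Ω
  Z2: Z = 1/(jωC) = -j/(ω·C) = 0 - j198.4 Ω
  Z3: Z = 1/(jωC) = -j/(ω·C) = 0 - j1.145e+04 Ω
  Z4: Z = R = 36.9 Ω
Step 3 — Ladder network (open output): work backward from the far end, alternating series and parallel combinations. Z_in = 0.01071 - j169.7 Ω = 169.7∠-90.0° Ω.

Z = 0.01071 - j169.7 Ω = 169.7∠-90.0° Ω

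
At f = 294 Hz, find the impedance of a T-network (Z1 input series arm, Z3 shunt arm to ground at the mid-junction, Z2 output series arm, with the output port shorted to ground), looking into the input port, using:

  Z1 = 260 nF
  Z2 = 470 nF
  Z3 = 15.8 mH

Step 1 — Angular frequency: ω = 2π·f = 2π·294 = 1847 rad/s.
Step 2 — Component impedances:
  Z1: Z = 1/(jωC) = -j/(ω·C) = 0 - j2082 Ω
  Z2: Z = 1/(jωC) = -j/(ω·C) = 0 - j1152 Ω
  Z3: Z = jωL = j·1847·0.0158 = 0 + j29.19 Ω
Step 3 — With the output port shorted to ground, the output series arm Z2 runs from the junction to ground; the shunt arm Z3 also runs from the junction to ground. They appear in parallel: Z3 || Z2 = 0 + j29.95 Ω.
Step 4 — Series with input arm Z1: Z_in = Z1 + (Z3 || Z2) = 0 - j2052 Ω = 2052∠-90.0° Ω.

Z = 0 - j2052 Ω = 2052∠-90.0° Ω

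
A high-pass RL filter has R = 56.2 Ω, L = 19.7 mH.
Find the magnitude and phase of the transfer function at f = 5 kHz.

Step 1 — Angular frequency: ω = 2π·5000 = 3.142e+04 rad/s.
Step 2 — Transfer function: H(jω) = jωL/(R + jωL).
Step 3 — Numerator jωL = j·618.9; denominator R + jωL = 56.2 + j618.9.
Step 4 — H = 0.9918 + j0.09006.
Step 5 — Magnitude: |H| = 0.9959 (-0.0 dB); phase: φ = 5.2°.

|H| = 0.9959 (-0.0 dB), φ = 5.2°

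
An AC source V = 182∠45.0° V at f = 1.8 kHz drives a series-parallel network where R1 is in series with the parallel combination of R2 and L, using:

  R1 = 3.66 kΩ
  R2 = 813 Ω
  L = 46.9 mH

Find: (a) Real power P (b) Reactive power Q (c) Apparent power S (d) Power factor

Step 1 — Angular frequency: ω = 2π·f = 2π·1800 = 1.131e+04 rad/s.
Step 2 — Component impedances:
  R1: Z = R = 3660 Ω
  R2: Z = R = 813 Ω
  L: Z = jωL = j·1.131e+04·0.0469 = 0 + j530.4 Ω
Step 3 — Parallel branch: R2 || L = 1/(1/R2 + 1/L) = 242.7 + j372.1 Ω.
Step 4 — Series with R1: Z_total = R1 + (R2 || L) = 3903 + j372.1 Ω = 3920∠5.4° Ω.
Step 5 — Source phasor: V = 182∠45.0° V = 128.7 + j128.7 V.
Step 6 — Current: I = V / Z = 0.03579 + j0.02956 A = 0.04642∠39.6° A.
Step 7 — Complex power: S = V·I* = 8.411 + j0.8018 VA.
Step 8 — Real power: P = Re(S) = 8.411 W.
Step 9 — Reactive power: Q = Im(S) = 0.8018 VAR.
Step 10 — Apparent power: |S| = 8.449 VA.
Step 11 — Power factor: PF = P/|S| = 0.9955 (lagging).

(a) P = 8.411 W  (b) Q = 0.8018 VAR  (c) S = 8.449 VA  (d) PF = 0.9955 (lagging)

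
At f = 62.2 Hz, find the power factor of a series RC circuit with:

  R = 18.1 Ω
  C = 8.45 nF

Step 1 — Angular frequency: ω = 2π·f = 2π·62.2 = 390.8 rad/s.
Step 2 — Component impedances:
  R: Z = R = 18.1 Ω
  C: Z = 1/(jωC) = -j/(ω·C) = 0 - j3.028e+05 Ω
Step 3 — Series combination: Z_total = R + C = 18.1 - j3.028e+05 Ω = 3.028e+05∠-90.0° Ω.
Step 4 — Power factor: PF = cos(φ) = Re(Z)/|Z| = 18.1/3.0281e+05 = 5.977e-05.
Step 5 — Type: Im(Z) = -3.028e+05 ⇒ leading (phase φ = -90.0°).

PF = 5.977e-05 (leading, φ = -90.0°)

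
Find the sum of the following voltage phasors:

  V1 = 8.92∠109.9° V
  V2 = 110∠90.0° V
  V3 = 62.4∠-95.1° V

Step 1 — Convert each phasor to rectangular form:
  V1 = 8.92·(cos(109.9°) + j·sin(109.9°)) = -3.036 + j8.387 V
  V2 = 110·(cos(90.0°) + j·sin(90.0°)) = 0 + j110 V
  V3 = 62.4·(cos(-95.1°) + j·sin(-95.1°)) = -5.547 - j62.15 V
Step 2 — Sum components: V_total = -8.583 + j56.23 V.
Step 3 — Convert to polar: |V_total| = 56.89 V, ∠V_total = 98.7°.

V_total = 56.89∠98.7° V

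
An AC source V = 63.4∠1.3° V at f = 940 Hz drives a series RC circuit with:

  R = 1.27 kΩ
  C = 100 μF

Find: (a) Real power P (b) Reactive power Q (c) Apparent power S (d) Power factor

Step 1 — Angular frequency: ω = 2π·f = 2π·940 = 5906 rad/s.
Step 2 — Component impedances:
  R: Z = R = 1270 Ω
  C: Z = 1/(jωC) = -j/(ω·C) = 0 - j1.693 Ω
Step 3 — Series combination: Z_total = R + C = 1270 - j1.693 Ω = 1270∠-0.1° Ω.
Step 4 — Source phasor: V = 63.4∠1.3° V = 63.38 + j1.438 V.
Step 5 — Current: I = V / Z = 0.04991 + j0.001199 A = 0.04992∠1.4° A.
Step 6 — Complex power: S = V·I* = 3.165 - j0.00422 VA.
Step 7 — Real power: P = Re(S) = 3.165 W.
Step 8 — Reactive power: Q = Im(S) = -0.00422 VAR.
Step 9 — Apparent power: |S| = 3.165 VA.
Step 10 — Power factor: PF = P/|S| = 1 (leading).

(a) P = 3.165 W  (b) Q = -0.00422 VAR  (c) S = 3.165 VA  (d) PF = 1 (leading)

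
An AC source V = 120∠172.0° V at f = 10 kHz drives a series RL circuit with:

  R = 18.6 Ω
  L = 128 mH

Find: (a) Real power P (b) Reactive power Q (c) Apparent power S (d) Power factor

Step 1 — Angular frequency: ω = 2π·f = 2π·1e+04 = 6.283e+04 rad/s.
Step 2 — Component impedances:
  R: Z = R = 18.6 Ω
  L: Z = jωL = j·6.283e+04·0.128 = 0 + j8042 Ω
Step 3 — Series combination: Z_total = R + L = 18.6 + j8042 Ω = 8042∠89.9° Ω.
Step 4 — Source phasor: V = 120∠172.0° V = -118.8 + j16.7 V.
Step 5 — Current: I = V / Z = 0.002042 + j0.01478 A = 0.01492∠82.1° A.
Step 6 — Complex power: S = V·I* = 0.004141 + j1.79 VA.
Step 7 — Real power: P = Re(S) = 0.004141 W.
Step 8 — Reactive power: Q = Im(S) = 1.79 VAR.
Step 9 — Apparent power: |S| = 1.79 VA.
Step 10 — Power factor: PF = P/|S| = 0.002313 (lagging).

(a) P = 0.004141 W  (b) Q = 1.79 VAR  (c) S = 1.79 VA  (d) PF = 0.002313 (lagging)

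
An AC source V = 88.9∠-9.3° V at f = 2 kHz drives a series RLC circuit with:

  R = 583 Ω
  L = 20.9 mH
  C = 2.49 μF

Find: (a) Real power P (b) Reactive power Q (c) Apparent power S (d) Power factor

Step 1 — Angular frequency: ω = 2π·f = 2π·2000 = 1.257e+04 rad/s.
Step 2 — Component impedances:
  R: Z = R = 583 Ω
  L: Z = jωL = j·1.257e+04·0.0209 = 0 + j262.6 Ω
  C: Z = 1/(jωC) = -j/(ω·C) = 0 - j31.96 Ω
Step 3 — Series combination: Z_total = R + L + C = 583 + j230.7 Ω = 627∠21.6° Ω.
Step 4 — Source phasor: V = 88.9∠-9.3° V = 87.73 - j14.37 V.
Step 5 — Current: I = V / Z = 0.1217 - j0.07279 A = 0.1418∠-30.9° A.
Step 6 — Complex power: S = V·I* = 11.72 + j4.638 VA.
Step 7 — Real power: P = Re(S) = 11.72 W.
Step 8 — Reactive power: Q = Im(S) = 4.638 VAR.
Step 9 — Apparent power: |S| = 12.61 VA.
Step 10 — Power factor: PF = P/|S| = 0.9299 (lagging).

(a) P = 11.72 W  (b) Q = 4.638 VAR  (c) S = 12.61 VA  (d) PF = 0.9299 (lagging)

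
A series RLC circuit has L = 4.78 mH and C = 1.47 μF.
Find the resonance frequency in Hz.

Step 1 — Resonance condition Im(Z)=0 gives ω₀ = 1/√(LC).
Step 2 — ω₀ = 1/√(0.00478·1.47e-06) = 1.193e+04 rad/s.
Step 3 — f₀ = ω₀/(2π) = 1899 Hz.

f₀ = 1899 Hz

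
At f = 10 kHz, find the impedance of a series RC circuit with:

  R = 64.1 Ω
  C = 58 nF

Step 1 — Angular frequency: ω = 2π·f = 2π·1e+04 = 6.283e+04 rad/s.
Step 2 — Component impedances:
  R: Z = R = 64.1 Ω
  C: Z = 1/(jωC) = -j/(ω·C) = 0 - j274.4 Ω
Step 3 — Series combination: Z_total = R + C = 64.1 - j274.4 Ω = 281.8∠-76.9° Ω.

Z = 64.1 - j274.4 Ω = 281.8∠-76.9° Ω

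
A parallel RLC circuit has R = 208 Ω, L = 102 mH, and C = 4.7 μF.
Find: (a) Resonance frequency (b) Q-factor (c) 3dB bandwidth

Step 1 — Resonance: ω₀ = 1/√(LC) = 1/√(0.102·4.7e-06) = 1444 rad/s.
Step 2 — f₀ = ω₀/(2π) = 229.9 Hz.
Step 3 — Parallel Q: Q = R/(ω₀L) = 208/(1444·0.102) = 1.412.
Step 4 — Bandwidth: Δω = ω₀/Q = 1023 rad/s; BW = Δω/(2π) = 162.8 Hz.

(a) f₀ = 229.9 Hz  (b) Q = 1.412  (c) BW = 162.8 Hz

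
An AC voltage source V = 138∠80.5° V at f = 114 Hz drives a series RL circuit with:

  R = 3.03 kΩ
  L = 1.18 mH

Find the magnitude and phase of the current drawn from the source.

Step 1 — Angular frequency: ω = 2π·f = 2π·114 = 716.3 rad/s.
Step 2 — Component impedances:
  R: Z = R = 3030 Ω
  L: Z = jωL = j·716.3·0.00118 = 0 + j0.8452 Ω
Step 3 — Series combination: Z_total = R + L = 3030 + j0.8452 Ω = 3030∠0.0° Ω.
Step 4 — Source phasor: V = 138∠80.5° V = 22.78 + j136.1 V.
Step 5 — Ohm's law: I = V / Z_total = (22.78 + j136.1) / (3030 + j0.8452) = 0.00753 + j0.04492 A.
Step 6 — Convert to polar: |I| = 0.04554 A, ∠I = 80.5°.

I = 0.04554∠80.5° A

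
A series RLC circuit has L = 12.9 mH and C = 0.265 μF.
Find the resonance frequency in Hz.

Step 1 — Resonance condition Im(Z)=0 gives ω₀ = 1/√(LC).
Step 2 — ω₀ = 1/√(0.0129·2.65e-07) = 1.71e+04 rad/s.
Step 3 — f₀ = ω₀/(2π) = 2722 Hz.

f₀ = 2722 Hz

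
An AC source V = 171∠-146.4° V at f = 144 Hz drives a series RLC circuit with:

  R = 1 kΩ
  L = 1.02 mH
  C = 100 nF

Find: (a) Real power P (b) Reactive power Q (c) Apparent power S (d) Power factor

Step 1 — Angular frequency: ω = 2π·f = 2π·144 = 904.8 rad/s.
Step 2 — Component impedances:
  R: Z = R = 1000 Ω
  L: Z = jωL = j·904.8·0.00102 = 0 + j0.9229 Ω
  C: Z = 1/(jωC) = -j/(ω·C) = 0 - j1.105e+04 Ω
Step 3 — Series combination: Z_total = R + L + C = 1000 - j1.105e+04 Ω = 1.11e+04∠-84.8° Ω.
Step 4 — Source phasor: V = 171∠-146.4° V = -142.4 - j94.63 V.
Step 5 — Current: I = V / Z = 0.007336 - j0.01355 A = 0.01541∠-61.6° A.
Step 6 — Complex power: S = V·I* = 0.2375 - j2.624 VA.
Step 7 — Real power: P = Re(S) = 0.2375 W.
Step 8 — Reactive power: Q = Im(S) = -2.624 VAR.
Step 9 — Apparent power: |S| = 2.635 VA.
Step 10 — Power factor: PF = P/|S| = 0.09012 (leading).

(a) P = 0.2375 W  (b) Q = -2.624 VAR  (c) S = 2.635 VA  (d) PF = 0.09012 (leading)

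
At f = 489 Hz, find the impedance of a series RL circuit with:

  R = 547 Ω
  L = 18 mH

Step 1 — Angular frequency: ω = 2π·f = 2π·489 = 3072 rad/s.
Step 2 — Component impedances:
  R: Z = R = 547 Ω
  L: Z = jωL = j·3072·0.018 = 0 + j55.3 Ω
Step 3 — Series combination: Z_total = R + L = 547 + j55.3 Ω = 549.8∠5.8° Ω.

Z = 547 + j55.3 Ω = 549.8∠5.8° Ω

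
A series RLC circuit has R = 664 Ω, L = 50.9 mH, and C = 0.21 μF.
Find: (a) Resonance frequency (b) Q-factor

Step 1 — Resonance condition Im(Z)=0 gives ω₀ = 1/√(LC).
Step 2 — ω₀ = 1/√(0.0509·2.1e-07) = 9672 rad/s.
Step 3 — f₀ = ω₀/(2π) = 1539 Hz.
Step 4 — Series Q: Q = ω₀L/R = 9672·0.0509/664 = 0.7414.

(a) f₀ = 1539 Hz  (b) Q = 0.7414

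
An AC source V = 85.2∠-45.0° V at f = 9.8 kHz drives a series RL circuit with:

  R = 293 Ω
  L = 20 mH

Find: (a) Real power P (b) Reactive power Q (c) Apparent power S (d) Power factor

Step 1 — Angular frequency: ω = 2π·f = 2π·9800 = 6.158e+04 rad/s.
Step 2 — Component impedances:
  R: Z = R = 293 Ω
  L: Z = jωL = j·6.158e+04·0.02 = 0 + j1232 Ω
Step 3 — Series combination: Z_total = R + L = 293 + j1232 Ω = 1266∠76.6° Ω.
Step 4 — Source phasor: V = 85.2∠-45.0° V = 60.25 - j60.25 V.
Step 5 — Current: I = V / Z = -0.03528 - j0.05731 A = 0.0673∠-121.6° A.
Step 6 — Complex power: S = V·I* = 1.327 + j5.579 VA.
Step 7 — Real power: P = Re(S) = 1.327 W.
Step 8 — Reactive power: Q = Im(S) = 5.579 VAR.
Step 9 — Apparent power: |S| = 5.734 VA.
Step 10 — Power factor: PF = P/|S| = 0.2315 (lagging).

(a) P = 1.327 W  (b) Q = 5.579 VAR  (c) S = 5.734 VA  (d) PF = 0.2315 (lagging)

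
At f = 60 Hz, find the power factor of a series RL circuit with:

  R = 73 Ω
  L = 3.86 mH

Step 1 — Angular frequency: ω = 2π·f = 2π·60 = 377 rad/s.
Step 2 — Component impedances:
  R: Z = R = 73 Ω
  L: Z = jωL = j·377·0.00386 = 0 + j1.455 Ω
Step 3 — Series combination: Z_total = R + L = 73 + j1.455 Ω = 73.01∠1.1° Ω.
Step 4 — Power factor: PF = cos(φ) = Re(Z)/|Z| = 73/73.015 = 0.9998.
Step 5 — Type: Im(Z) = 1.455 ⇒ lagging (phase φ = 1.1°).

PF = 0.9998 (lagging, φ = 1.1°)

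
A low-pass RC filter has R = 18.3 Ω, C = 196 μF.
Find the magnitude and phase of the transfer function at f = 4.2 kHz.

Step 1 — Angular frequency: ω = 2π·4200 = 2.639e+04 rad/s.
Step 2 — Transfer function: H(jω) = 1/(1 + jωRC).
Step 3 — Denominator: 1 + jωRC = 1 + j·2.639e+04·18.3·0.000196 = 1 + j94.65.
Step 4 — H = 0.0001116 - j0.01056.
Step 5 — Magnitude: |H| = 0.01056 (-39.5 dB); phase: φ = -89.4°.

|H| = 0.01056 (-39.5 dB), φ = -89.4°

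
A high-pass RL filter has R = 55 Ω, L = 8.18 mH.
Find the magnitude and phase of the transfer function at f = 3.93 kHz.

Step 1 — Angular frequency: ω = 2π·3930 = 2.469e+04 rad/s.
Step 2 — Transfer function: H(jω) = jωL/(R + jωL).
Step 3 — Numerator jωL = j·202; denominator R + jωL = 55 + j202.
Step 4 — H = 0.931 + j0.2535.
Step 5 — Magnitude: |H| = 0.9649 (-0.3 dB); phase: φ = 15.2°.

|H| = 0.9649 (-0.3 dB), φ = 15.2°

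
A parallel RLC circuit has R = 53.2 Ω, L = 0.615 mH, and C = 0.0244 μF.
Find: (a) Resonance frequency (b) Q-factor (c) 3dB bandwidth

Step 1 — Resonance: ω₀ = 1/√(LC) = 1/√(0.000615·2.44e-08) = 2.581e+05 rad/s.
Step 2 — f₀ = ω₀/(2π) = 4.109e+04 Hz.
Step 3 — Parallel Q: Q = R/(ω₀L) = 53.2/(2.581e+05·0.000615) = 0.3351.
Step 4 — Bandwidth: Δω = ω₀/Q = 7.704e+05 rad/s; BW = Δω/(2π) = 1.226e+05 Hz.

(a) f₀ = 4.109e+04 Hz  (b) Q = 0.3351  (c) BW = 1.226e+05 Hz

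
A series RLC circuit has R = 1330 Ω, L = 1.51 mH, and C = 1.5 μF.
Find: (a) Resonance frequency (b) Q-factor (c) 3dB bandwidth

Step 1 — Resonance: ω₀ = 1/√(LC) = 1/√(0.00151·1.5e-06) = 2.101e+04 rad/s.
Step 2 — f₀ = ω₀/(2π) = 3344 Hz.
Step 3 — Series Q: Q = ω₀L/R = 2.101e+04·0.00151/1330 = 0.02386.
Step 4 — Bandwidth: Δω = ω₀/Q = 8.808e+05 rad/s; BW = Δω/(2π) = 1.402e+05 Hz.

(a) f₀ = 3344 Hz  (b) Q = 0.02386  (c) BW = 1.402e+05 Hz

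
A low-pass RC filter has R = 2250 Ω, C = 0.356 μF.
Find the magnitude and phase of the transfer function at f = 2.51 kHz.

Step 1 — Angular frequency: ω = 2π·2510 = 1.577e+04 rad/s.
Step 2 — Transfer function: H(jω) = 1/(1 + jωRC).
Step 3 — Denominator: 1 + jωRC = 1 + j·1.577e+04·2250·3.56e-07 = 1 + j12.63.
Step 4 — H = 0.006228 - j0.07867.
Step 5 — Magnitude: |H| = 0.07891 (-22.1 dB); phase: φ = -85.5°.

|H| = 0.07891 (-22.1 dB), φ = -85.5°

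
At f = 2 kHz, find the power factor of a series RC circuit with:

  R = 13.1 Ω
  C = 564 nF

Step 1 — Angular frequency: ω = 2π·f = 2π·2000 = 1.257e+04 rad/s.
Step 2 — Component impedances:
  R: Z = R = 13.1 Ω
  C: Z = 1/(jωC) = -j/(ω·C) = 0 - j141.1 Ω
Step 3 — Series combination: Z_total = R + C = 13.1 - j141.1 Ω = 141.7∠-84.7° Ω.
Step 4 — Power factor: PF = cos(φ) = Re(Z)/|Z| = 13.1/141.7 = 0.09245.
Step 5 — Type: Im(Z) = -141.1 ⇒ leading (phase φ = -84.7°).

PF = 0.09245 (leading, φ = -84.7°)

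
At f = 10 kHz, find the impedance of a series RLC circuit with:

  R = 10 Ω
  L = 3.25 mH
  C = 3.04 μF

Step 1 — Angular frequency: ω = 2π·f = 2π·1e+04 = 6.283e+04 rad/s.
Step 2 — Component impedances:
  R: Z = R = 10 Ω
  L: Z = jωL = j·6.283e+04·0.00325 = 0 + j204.2 Ω
  C: Z = 1/(jωC) = -j/(ω·C) = 0 - j5.235 Ω
Step 3 — Series combination: Z_total = R + L + C = 10 + j199 Ω = 199.2∠87.1° Ω.

Z = 10 + j199 Ω = 199.2∠87.1° Ω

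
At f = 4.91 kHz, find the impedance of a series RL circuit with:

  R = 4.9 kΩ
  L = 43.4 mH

Step 1 — Angular frequency: ω = 2π·f = 2π·4910 = 3.085e+04 rad/s.
Step 2 — Component impedances:
  R: Z = R = 4900 Ω
  L: Z = jωL = j·3.085e+04·0.0434 = 0 + j1339 Ω
Step 3 — Series combination: Z_total = R + L = 4900 + j1339 Ω = 5080∠15.3° Ω.

Z = 4900 + j1339 Ω = 5080∠15.3° Ω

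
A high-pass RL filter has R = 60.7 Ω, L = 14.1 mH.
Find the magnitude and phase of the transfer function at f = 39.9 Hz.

Step 1 — Angular frequency: ω = 2π·39.9 = 250.7 rad/s.
Step 2 — Transfer function: H(jω) = jωL/(R + jωL).
Step 3 — Numerator jωL = j·3.535; denominator R + jωL = 60.7 + j3.535.
Step 4 — H = 0.00338 + j0.05804.
Step 5 — Magnitude: |H| = 0.05814 (-24.7 dB); phase: φ = 86.7°.

|H| = 0.05814 (-24.7 dB), φ = 86.7°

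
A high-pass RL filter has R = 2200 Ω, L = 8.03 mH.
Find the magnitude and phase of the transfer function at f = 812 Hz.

Step 1 — Angular frequency: ω = 2π·812 = 5102 rad/s.
Step 2 — Transfer function: H(jω) = jωL/(R + jωL).
Step 3 — Numerator jωL = j·40.97; denominator R + jωL = 2200 + j40.97.
Step 4 — H = 0.0003467 + j0.01862.
Step 5 — Magnitude: |H| = 0.01862 (-34.6 dB); phase: φ = 88.9°.

|H| = 0.01862 (-34.6 dB), φ = 88.9°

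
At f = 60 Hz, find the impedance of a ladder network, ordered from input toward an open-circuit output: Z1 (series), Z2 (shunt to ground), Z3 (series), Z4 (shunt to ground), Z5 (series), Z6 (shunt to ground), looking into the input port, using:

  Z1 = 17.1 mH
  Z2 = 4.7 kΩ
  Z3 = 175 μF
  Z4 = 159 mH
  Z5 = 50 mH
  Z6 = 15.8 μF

Step 1 — Angular frequency: ω = 2π·f = 2π·60 = 377 rad/s.
Step 2 — Component impedances:
  Z1: Z = jωL = j·377·0.0171 = 0 + j6.447 Ω
  Z2: Z = R = 4700 Ω
  Z3: Z = 1/(jωC) = -j/(ω·C) = 0 - j15.16 Ω
  Z4: Z = jωL = j·377·0.159 = 0 + j59.94 Ω
  Z5: Z = jωL = j·377·0.05 = 0 + j18.85 Ω
  Z6: Z = 1/(jωC) = -j/(ω·C) = 0 - j167.9 Ω
Step 3 — Ladder network (open output): work backward from the far end, alternating series and parallel combinations. Z_in = 1.541 + j91.53 Ω = 91.54∠89.0° Ω.

Z = 1.541 + j91.53 Ω = 91.54∠89.0° Ω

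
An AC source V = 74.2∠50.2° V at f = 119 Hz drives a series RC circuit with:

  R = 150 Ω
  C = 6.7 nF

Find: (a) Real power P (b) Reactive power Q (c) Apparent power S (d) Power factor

Step 1 — Angular frequency: ω = 2π·f = 2π·119 = 747.7 rad/s.
Step 2 — Component impedances:
  R: Z = R = 150 Ω
  C: Z = 1/(jωC) = -j/(ω·C) = 0 - j1.996e+05 Ω
Step 3 — Series combination: Z_total = R + C = 150 - j1.996e+05 Ω = 1.996e+05∠-90.0° Ω.
Step 4 — Source phasor: V = 74.2∠50.2° V = 47.5 + j57.01 V.
Step 5 — Current: I = V / Z = -0.0002854 + j0.0002382 A = 0.0003717∠140.2° A.
Step 6 — Complex power: S = V·I* = 2.073e-05 - j0.02758 VA.
Step 7 — Real power: P = Re(S) = 2.073e-05 W.
Step 8 — Reactive power: Q = Im(S) = -0.02758 VAR.
Step 9 — Apparent power: |S| = 0.02758 VA.
Step 10 — Power factor: PF = P/|S| = 0.0007514 (leading).

(a) P = 2.073e-05 W  (b) Q = -0.02758 VAR  (c) S = 0.02758 VA  (d) PF = 0.0007514 (leading)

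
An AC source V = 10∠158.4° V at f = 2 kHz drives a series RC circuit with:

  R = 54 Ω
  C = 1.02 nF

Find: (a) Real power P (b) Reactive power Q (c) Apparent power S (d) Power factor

Step 1 — Angular frequency: ω = 2π·f = 2π·2000 = 1.257e+04 rad/s.
Step 2 — Component impedances:
  R: Z = R = 54 Ω
  C: Z = 1/(jωC) = -j/(ω·C) = 0 - j7.802e+04 Ω
Step 3 — Series combination: Z_total = R + C = 54 - j7.802e+04 Ω = 7.802e+04∠-90.0° Ω.
Step 4 — Source phasor: V = 10∠158.4° V = -9.298 + j3.681 V.
Step 5 — Current: I = V / Z = -4.727e-05 - j0.0001191 A = 0.0001282∠-111.6° A.
Step 6 — Complex power: S = V·I* = 8.872e-07 - j0.001282 VA.
Step 7 — Real power: P = Re(S) = 8.872e-07 W.
Step 8 — Reactive power: Q = Im(S) = -0.001282 VAR.
Step 9 — Apparent power: |S| = 0.001282 VA.
Step 10 — Power factor: PF = P/|S| = 0.0006922 (leading).

(a) P = 8.872e-07 W  (b) Q = -0.001282 VAR  (c) S = 0.001282 VA  (d) PF = 0.0006922 (leading)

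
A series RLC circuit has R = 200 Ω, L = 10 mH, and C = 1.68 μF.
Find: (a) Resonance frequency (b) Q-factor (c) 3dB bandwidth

Step 1 — Resonance: ω₀ = 1/√(LC) = 1/√(0.01·1.68e-06) = 7715 rad/s.
Step 2 — f₀ = ω₀/(2π) = 1228 Hz.
Step 3 — Series Q: Q = ω₀L/R = 7715·0.01/200 = 0.3858.
Step 4 — Bandwidth: Δω = ω₀/Q = 2e+04 rad/s; BW = Δω/(2π) = 3183 Hz.

(a) f₀ = 1228 Hz  (b) Q = 0.3858  (c) BW = 3183 Hz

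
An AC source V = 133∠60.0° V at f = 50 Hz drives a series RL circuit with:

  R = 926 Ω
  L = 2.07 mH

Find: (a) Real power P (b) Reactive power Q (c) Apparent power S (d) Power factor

Step 1 — Angular frequency: ω = 2π·f = 2π·50 = 314.2 rad/s.
Step 2 — Component impedances:
  R: Z = R = 926 Ω
  L: Z = jωL = j·314.2·0.00207 = 0 + j0.6503 Ω
Step 3 — Series combination: Z_total = R + L = 926 + j0.6503 Ω = 926∠0.0° Ω.
Step 4 — Source phasor: V = 133∠60.0° V = 66.5 + j115.2 V.
Step 5 — Current: I = V / Z = 0.0719 + j0.1243 A = 0.1436∠60.0° A.
Step 6 — Complex power: S = V·I* = 19.1 + j0.01342 VA.
Step 7 — Real power: P = Re(S) = 19.1 W.
Step 8 — Reactive power: Q = Im(S) = 0.01342 VAR.
Step 9 — Apparent power: |S| = 19.1 VA.
Step 10 — Power factor: PF = P/|S| = 1 (lagging).

(a) P = 19.1 W  (b) Q = 0.01342 VAR  (c) S = 19.1 VA  (d) PF = 1 (lagging)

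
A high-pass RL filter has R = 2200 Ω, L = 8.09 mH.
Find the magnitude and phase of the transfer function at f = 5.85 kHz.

Step 1 — Angular frequency: ω = 2π·5850 = 3.676e+04 rad/s.
Step 2 — Transfer function: H(jω) = jωL/(R + jωL).
Step 3 — Numerator jωL = j·297.4; denominator R + jωL = 2200 + j297.4.
Step 4 — H = 0.01794 + j0.1327.
Step 5 — Magnitude: |H| = 0.1339 (-17.5 dB); phase: φ = 82.3°.

|H| = 0.1339 (-17.5 dB), φ = 82.3°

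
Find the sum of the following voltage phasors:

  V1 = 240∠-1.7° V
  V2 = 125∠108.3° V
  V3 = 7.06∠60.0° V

Step 1 — Convert each phasor to rectangular form:
  V1 = 240·(cos(-1.7°) + j·sin(-1.7°)) = 239.9 - j7.12 V
  V2 = 125·(cos(108.3°) + j·sin(108.3°)) = -39.25 + j118.7 V
  V3 = 7.06·(cos(60.0°) + j·sin(60.0°)) = 3.53 + j6.114 V
Step 2 — Sum components: V_total = 204.2 + j117.7 V.
Step 3 — Convert to polar: |V_total| = 235.7 V, ∠V_total = 30.0°.

V_total = 235.7∠30.0° V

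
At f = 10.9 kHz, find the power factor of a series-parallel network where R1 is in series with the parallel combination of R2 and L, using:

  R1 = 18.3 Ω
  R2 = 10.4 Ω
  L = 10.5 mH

Step 1 — Angular frequency: ω = 2π·f = 2π·1.09e+04 = 6.849e+04 rad/s.
Step 2 — Component impedances:
  R1: Z = R = 18.3 Ω
  R2: Z = R = 10.4 Ω
  L: Z = jωL = j·6.849e+04·0.0105 = 0 + j719.1 Ω
Step 3 — Parallel branch: R2 || L = 1/(1/R2 + 1/L) = 10.4 + j0.1504 Ω.
Step 4 — Series with R1: Z_total = R1 + (R2 || L) = 28.7 + j0.1504 Ω = 28.7∠0.3° Ω.
Step 5 — Power factor: PF = cos(φ) = Re(Z)/|Z| = 28.7/28.7 = 1.
Step 6 — Type: Im(Z) = 0.1504 ⇒ lagging (phase φ = 0.3°).

PF = 1 (lagging, φ = 0.3°)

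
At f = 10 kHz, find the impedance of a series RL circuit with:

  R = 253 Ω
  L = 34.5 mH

Step 1 — Angular frequency: ω = 2π·f = 2π·1e+04 = 6.283e+04 rad/s.
Step 2 — Component impedances:
  R: Z = R = 253 Ω
  L: Z = jωL = j·6.283e+04·0.0345 = 0 + j2168 Ω
Step 3 — Series combination: Z_total = R + L = 253 + j2168 Ω = 2182∠83.3° Ω.

Z = 253 + j2168 Ω = 2182∠83.3° Ω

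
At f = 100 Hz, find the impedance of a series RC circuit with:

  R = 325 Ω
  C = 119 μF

Step 1 — Angular frequency: ω = 2π·f = 2π·100 = 628.3 rad/s.
Step 2 — Component impedances:
  R: Z = R = 325 Ω
  C: Z = 1/(jωC) = -j/(ω·C) = 0 - j13.37 Ω
Step 3 — Series combination: Z_total = R + C = 325 - j13.37 Ω = 325.3∠-2.4° Ω.

Z = 325 - j13.37 Ω = 325.3∠-2.4° Ω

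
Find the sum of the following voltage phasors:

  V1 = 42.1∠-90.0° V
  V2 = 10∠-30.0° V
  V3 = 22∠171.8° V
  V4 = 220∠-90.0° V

Step 1 — Convert each phasor to rectangular form:
  V1 = 42.1·(cos(-90.0°) + j·sin(-90.0°)) = 0 - j42.1 V
  V2 = 10·(cos(-30.0°) + j·sin(-30.0°)) = 8.66 - j5 V
  V3 = 22·(cos(171.8°) + j·sin(171.8°)) = -21.78 + j3.138 V
  V4 = 220·(cos(-90.0°) + j·sin(-90.0°)) = 0 - j220 V
Step 2 — Sum components: V_total = -13.11 - j264 V.
Step 3 — Convert to polar: |V_total| = 264.3 V, ∠V_total = -92.8°.

V_total = 264.3∠-92.8° V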